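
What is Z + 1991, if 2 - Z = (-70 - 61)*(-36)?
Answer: -2723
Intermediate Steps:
Z = -4714 (Z = 2 - (-70 - 61)*(-36) = 2 - (-131)*(-36) = 2 - 1*4716 = 2 - 4716 = -4714)
Z + 1991 = -4714 + 1991 = -2723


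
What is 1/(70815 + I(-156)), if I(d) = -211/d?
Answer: 156/11047351 ≈ 1.4121e-5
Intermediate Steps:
1/(70815 + I(-156)) = 1/(70815 - 211/(-156)) = 1/(70815 - 211*(-1/156)) = 1/(70815 + 211/156) = 1/(11047351/156) = 156/11047351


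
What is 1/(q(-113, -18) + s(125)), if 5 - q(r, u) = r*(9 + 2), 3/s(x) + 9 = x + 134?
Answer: 250/312003 ≈ 0.00080127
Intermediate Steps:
s(x) = 3/(125 + x) (s(x) = 3/(-9 + (x + 134)) = 3/(-9 + (134 + x)) = 3/(125 + x))
q(r, u) = 5 - 11*r (q(r, u) = 5 - r*(9 + 2) = 5 - r*11 = 5 - 11*r)
1/(q(-113, -18) + s(125)) = 1/((5 - 11*(-113)) + 3/(125 + 125)) = 1/((5 + 1243) + 3/250) = 1/(1248 + 3*(1/250)) = 1/(1248 + 3/250) = 1/(312003/250) = 250/312003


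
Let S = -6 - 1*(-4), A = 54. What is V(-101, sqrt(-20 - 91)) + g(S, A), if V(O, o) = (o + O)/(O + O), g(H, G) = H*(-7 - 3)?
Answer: 41/2 - I*sqrt(111)/202 ≈ 20.5 - 0.052157*I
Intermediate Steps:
S = -2 (S = -6 + 4 = -2)
g(H, G) = -10*H (g(H, G) = H*(-10) = -10*H)
V(O, o) = (O + o)/(2*O) (V(O, o) = (O + o)/((2*O)) = (O + o)*(1/(2*O)) = (O + o)/(2*O))
V(-101, sqrt(-20 - 91)) + g(S, A) = (1/2)*(-101 + sqrt(-20 - 91))/(-101) - 10*(-2) = (1/2)*(-1/101)*(-101 + sqrt(-111)) + 20 = (1/2)*(-1/101)*(-101 + I*sqrt(111)) + 20 = (1/2 - I*sqrt(111)/202) + 20 = 41/2 - I*sqrt(111)/202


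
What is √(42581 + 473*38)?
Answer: √60555 ≈ 246.08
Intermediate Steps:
√(42581 + 473*38) = √(42581 + 17974) = √60555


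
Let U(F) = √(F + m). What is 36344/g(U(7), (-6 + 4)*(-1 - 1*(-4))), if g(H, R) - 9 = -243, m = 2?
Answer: -18172/117 ≈ -155.32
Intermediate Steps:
U(F) = √(2 + F) (U(F) = √(F + 2) = √(2 + F))
g(H, R) = -234 (g(H, R) = 9 - 243 = -234)
36344/g(U(7), (-6 + 4)*(-1 - 1*(-4))) = 36344/(-234) = 36344*(-1/234) = -18172/117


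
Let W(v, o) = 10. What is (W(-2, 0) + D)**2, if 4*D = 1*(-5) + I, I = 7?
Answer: 441/4 ≈ 110.25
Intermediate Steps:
D = 1/2 (D = (1*(-5) + 7)/4 = (-5 + 7)/4 = (1/4)*2 = 1/2 ≈ 0.50000)
(W(-2, 0) + D)**2 = (10 + 1/2)**2 = (21/2)**2 = 441/4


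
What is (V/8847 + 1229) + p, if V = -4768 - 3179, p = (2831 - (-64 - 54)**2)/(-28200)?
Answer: 34054621219/27720600 ≈ 1228.5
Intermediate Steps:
p = 11093/28200 (p = (2831 - 1*(-118)**2)*(-1/28200) = (2831 - 1*13924)*(-1/28200) = (2831 - 13924)*(-1/28200) = -11093*(-1/28200) = 11093/28200 ≈ 0.39337)
V = -7947
(V/8847 + 1229) + p = (-7947/8847 + 1229) + 11093/28200 = (-7947*1/8847 + 1229) + 11093/28200 = (-883/983 + 1229) + 11093/28200 = 1207224/983 + 11093/28200 = 34054621219/27720600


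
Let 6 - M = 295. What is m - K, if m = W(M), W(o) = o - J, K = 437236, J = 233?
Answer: -437758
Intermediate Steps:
M = -289 (M = 6 - 1*295 = 6 - 295 = -289)
W(o) = -233 + o (W(o) = o - 1*233 = o - 233 = -233 + o)
m = -522 (m = -233 - 289 = -522)
m - K = -522 - 1*437236 = -522 - 437236 = -437758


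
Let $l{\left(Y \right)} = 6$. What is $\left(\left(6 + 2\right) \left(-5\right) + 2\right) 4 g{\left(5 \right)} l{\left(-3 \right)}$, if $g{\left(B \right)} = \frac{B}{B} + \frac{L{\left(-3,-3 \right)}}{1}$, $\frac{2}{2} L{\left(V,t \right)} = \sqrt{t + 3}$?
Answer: $-912$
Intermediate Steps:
$L{\left(V,t \right)} = \sqrt{3 + t}$ ($L{\left(V,t \right)} = \sqrt{t + 3} = \sqrt{3 + t}$)
$g{\left(B \right)} = 1$ ($g{\left(B \right)} = \frac{B}{B} + \frac{\sqrt{3 - 3}}{1} = 1 + \sqrt{0} \cdot 1 = 1 + 0 \cdot 1 = 1 + 0 = 1$)
$\left(\left(6 + 2\right) \left(-5\right) + 2\right) 4 g{\left(5 \right)} l{\left(-3 \right)} = \left(\left(6 + 2\right) \left(-5\right) + 2\right) 4 \cdot 1 \cdot 6 = \left(8 \left(-5\right) + 2\right) 4 \cdot 1 \cdot 6 = \left(-40 + 2\right) 4 \cdot 1 \cdot 6 = \left(-38\right) 4 \cdot 1 \cdot 6 = \left(-152\right) 1 \cdot 6 = \left(-152\right) 6 = -912$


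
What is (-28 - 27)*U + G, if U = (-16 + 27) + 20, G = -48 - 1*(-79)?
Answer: -1674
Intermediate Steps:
G = 31 (G = -48 + 79 = 31)
U = 31 (U = 11 + 20 = 31)
(-28 - 27)*U + G = (-28 - 27)*31 + 31 = -55*31 + 31 = -1705 + 31 = -1674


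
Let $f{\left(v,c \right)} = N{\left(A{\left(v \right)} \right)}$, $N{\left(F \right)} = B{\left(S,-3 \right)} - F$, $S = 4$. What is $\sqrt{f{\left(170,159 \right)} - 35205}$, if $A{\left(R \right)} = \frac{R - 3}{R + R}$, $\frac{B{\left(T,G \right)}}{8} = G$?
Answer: $\frac{i \sqrt{1018132295}}{170} \approx 187.7 i$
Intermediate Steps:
$B{\left(T,G \right)} = 8 G$
$A{\left(R \right)} = \frac{-3 + R}{2 R}$
$N{\left(F \right)} = -24 - F$ ($N{\left(F \right)} = 8 \left(-3\right) - F = -24 - F$)
$f{\left(v,c \right)} = -24 - \frac{-3 + v}{2 v}$
$\sqrt{f{\left(170,159 \right)} - 35205} = \sqrt{\frac{3 - 8330}{2 \cdot 170} - 35205} = \sqrt{\frac{1}{2} \cdot \frac{1}{170} \left(3 - 8330\right) - 35205} = \sqrt{\frac{1}{2} \cdot \frac{1}{170} \left(-8327\right) - 35205} = \sqrt{- \frac{8327}{340} - 35205} = \sqrt{- \frac{11978027}{340}} = \frac{i \sqrt{1018132295}}{170}$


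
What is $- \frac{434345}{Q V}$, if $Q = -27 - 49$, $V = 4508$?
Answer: $\frac{434345}{342608} \approx 1.2678$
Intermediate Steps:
$Q = -76$ ($Q = -27 - 49 = -76$)
$- \frac{434345}{Q V} = - \frac{434345}{\left(-76\right) 4508} = - \frac{434345}{-342608} = \left(-434345\right) \left(- \frac{1}{342608}\right) = \frac{434345}{342608}$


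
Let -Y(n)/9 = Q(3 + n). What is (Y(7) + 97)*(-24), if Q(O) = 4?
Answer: -1464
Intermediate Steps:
Y(n) = -36 (Y(n) = -9*4 = -36)
(Y(7) + 97)*(-24) = (-36 + 97)*(-24) = 61*(-24) = -1464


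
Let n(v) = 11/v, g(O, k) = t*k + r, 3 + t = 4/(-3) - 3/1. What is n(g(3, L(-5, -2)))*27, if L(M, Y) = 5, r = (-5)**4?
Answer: 891/1765 ≈ 0.50482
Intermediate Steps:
r = 625
t = -22/3 (t = -3 + (4/(-3) - 3/1) = -3 + (4*(-1/3) - 3*1) = -3 + (-4/3 - 3) = -3 - 13/3 = -22/3 ≈ -7.3333)
g(O, k) = 625 - 22*k/3 (g(O, k) = -22*k/3 + 625 = 625 - 22*k/3)
n(g(3, L(-5, -2)))*27 = (11/(625 - 22/3*5))*27 = (11/(625 - 110/3))*27 = (11/(1765/3))*27 = (11*(3/1765))*27 = (33/1765)*27 = 891/1765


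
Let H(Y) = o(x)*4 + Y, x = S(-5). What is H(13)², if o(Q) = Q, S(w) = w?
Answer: 49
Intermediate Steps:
x = -5
H(Y) = -20 + Y (H(Y) = -5*4 + Y = -20 + Y)
H(13)² = (-20 + 13)² = (-7)² = 49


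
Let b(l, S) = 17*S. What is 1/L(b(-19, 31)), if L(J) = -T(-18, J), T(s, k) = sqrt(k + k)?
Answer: -sqrt(1054)/1054 ≈ -0.030802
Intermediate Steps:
T(s, k) = sqrt(2)*sqrt(k) (T(s, k) = sqrt(2*k) = sqrt(2)*sqrt(k))
L(J) = -sqrt(2)*sqrt(J)
1/L(b(-19, 31)) = 1/(-sqrt(2)*sqrt(17*31)) = 1/(-sqrt(2)*sqrt(527)) = 1/(-sqrt(1054)) = -sqrt(1054)/1054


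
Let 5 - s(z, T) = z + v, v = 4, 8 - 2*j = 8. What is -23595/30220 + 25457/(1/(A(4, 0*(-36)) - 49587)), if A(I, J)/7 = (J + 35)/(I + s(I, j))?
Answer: -7591864137655/6044 ≈ -1.2561e+9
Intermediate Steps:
j = 0 (j = 4 - ½*8 = 4 - 4 = 0)
s(z, T) = 1 - z (s(z, T) = 5 - (z + 4) = 5 - (4 + z) = 5 + (-4 - z) = 1 - z)
A(I, J) = 245 + 7*J (A(I, J) = 7*((J + 35)/(I + (1 - I))) = 7*((35 + J)/1) = 7*((35 + J)*1) = 7*(35 + J) = 245 + 7*J)
-23595/30220 + 25457/(1/(A(4, 0*(-36)) - 49587)) = -23595/30220 + 25457/(1/((245 + 7*(0*(-36))) - 49587)) = -23595*1/30220 + 25457/(1/((245 + 7*0) - 49587)) = -4719/6044 + 25457/(1/((245 + 0) - 49587)) = -4719/6044 + 25457/(1/(245 - 49587)) = -4719/6044 + 25457/(1/(-49342)) = -4719/6044 + 25457/(-1/49342) = -4719/6044 + 25457*(-49342) = -4719/6044 - 1256099294 = -7591864137655/6044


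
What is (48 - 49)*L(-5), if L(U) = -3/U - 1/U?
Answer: -4/5 ≈ -0.80000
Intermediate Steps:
L(U) = -4/U
(48 - 49)*L(-5) = (48 - 49)*(-4/(-5)) = -(-4)*(-1)/5 = -1*4/5 = -4/5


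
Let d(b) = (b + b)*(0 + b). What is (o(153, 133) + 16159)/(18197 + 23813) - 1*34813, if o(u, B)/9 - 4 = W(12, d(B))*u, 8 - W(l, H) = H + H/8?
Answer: -6069087453/168040 ≈ -36117.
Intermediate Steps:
d(b) = 2*b² (d(b) = (2*b)*b = 2*b²)
W(l, H) = 8 - 9*H/8 (W(l, H) = 8 - (H + H/8) = 8 - 9*H/8)
o(u, B) = 36 + 9*u*(8 - 9*B²/4) (o(u, B) = 36 + 9*((8 - 9*B²/4)*u) = 36 + 9*(u*(8 - 9*B²/4)) = 36 + 9*u*(8 - 9*B²/4))
(o(153, 133) + 16159)/(18197 + 23813) - 1*34813 = ((36 - 9/4*153*(-32 + 9*133²)) + 16159)/(18197 + 23813) - 1*34813 = ((36 - 9/4*153*(-32 + 9*17689)) + 16159)/42010 - 34813 = ((36 - 9/4*153*(-32 + 159201)) + 16159)*(1/42010) - 34813 = ((36 - 9/4*153*159169) + 16159)*(1/42010) - 34813 = ((36 - 219175713/4) + 16159)*(1/42010) - 34813 = (-219175569/4 + 16159)*(1/42010) - 34813 = -219110933/4*1/42010 - 34813 = -219110933/168040 - 34813 = -6069087453/168040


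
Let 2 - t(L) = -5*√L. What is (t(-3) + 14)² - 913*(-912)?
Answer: 832837 + 160*I*√3 ≈ 8.3284e+5 + 277.13*I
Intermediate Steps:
t(L) = 2 + 5*√L (t(L) = 2 - (-5)*√L = 2 + 5*√L)
(t(-3) + 14)² - 913*(-912) = ((2 + 5*√(-3)) + 14)² - 913*(-912) = ((2 + 5*(I*√3)) + 14)² + 832656 = ((2 + 5*I*√3) + 14)² + 832656 = (16 + 5*I*√3)² + 832656 = 832656 + (16 + 5*I*√3)²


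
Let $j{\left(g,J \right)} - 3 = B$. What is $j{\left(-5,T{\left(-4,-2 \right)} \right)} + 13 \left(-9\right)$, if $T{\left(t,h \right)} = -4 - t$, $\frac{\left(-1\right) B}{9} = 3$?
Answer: $-141$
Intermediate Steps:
$B = -27$ ($B = \left(-9\right) 3 = -27$)
$j{\left(g,J \right)} = -24$ ($j{\left(g,J \right)} = 3 - 27 = -24$)
$j{\left(-5,T{\left(-4,-2 \right)} \right)} + 13 \left(-9\right) = -24 + 13 \left(-9\right) = -24 - 117 = -141$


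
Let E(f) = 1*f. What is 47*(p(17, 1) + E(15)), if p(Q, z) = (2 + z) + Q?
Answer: 1645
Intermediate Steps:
E(f) = f
p(Q, z) = 2 + Q + z
47*(p(17, 1) + E(15)) = 47*((2 + 17 + 1) + 15) = 47*(20 + 15) = 47*35 = 1645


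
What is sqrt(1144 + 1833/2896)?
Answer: sqrt(599989117)/724 ≈ 33.832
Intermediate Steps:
sqrt(1144 + 1833/2896) = sqrt(3314857/2896) = sqrt(599989117)/724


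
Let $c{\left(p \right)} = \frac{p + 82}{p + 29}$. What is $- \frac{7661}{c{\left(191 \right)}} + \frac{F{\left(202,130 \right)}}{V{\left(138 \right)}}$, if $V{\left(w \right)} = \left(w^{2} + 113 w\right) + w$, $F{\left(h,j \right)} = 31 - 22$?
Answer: $- \frac{310117267}{50232} \approx -6173.7$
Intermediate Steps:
$F{\left(h,j \right)} = 9$
$V{\left(w \right)} = w^{2} + 114 w$
$c{\left(p \right)} = \frac{82 + p}{29 + p}$
$- \frac{7661}{c{\left(191 \right)}} + \frac{F{\left(202,130 \right)}}{V{\left(138 \right)}} = - \frac{7661}{\frac{1}{29 + 191} \left(82 + 191\right)} + \frac{9}{138 \left(114 + 138\right)} = - \frac{7661}{\frac{1}{220} \cdot 273} + \frac{9}{138 \cdot 252} = - \frac{7661}{\frac{1}{220} \cdot 273} + \frac{9}{34776} = - \frac{7661}{\frac{273}{220}} + 9 \cdot \frac{1}{34776} = \left(-7661\right) \frac{220}{273} + \frac{1}{3864} = - \frac{1685420}{273} + \frac{1}{3864} = - \frac{310117267}{50232}$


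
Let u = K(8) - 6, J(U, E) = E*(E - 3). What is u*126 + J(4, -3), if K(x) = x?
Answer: 270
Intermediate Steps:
J(U, E) = E*(-3 + E)
u = 2 (u = 8 - 6 = 2)
u*126 + J(4, -3) = 2*126 - 3*(-3 - 3) = 252 - 3*(-6) = 252 + 18 = 270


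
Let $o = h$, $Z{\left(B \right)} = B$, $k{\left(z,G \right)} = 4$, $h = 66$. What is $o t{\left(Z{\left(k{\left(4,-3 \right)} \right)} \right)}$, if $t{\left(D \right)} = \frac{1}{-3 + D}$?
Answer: $66$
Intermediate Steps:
$o = 66$
$o t{\left(Z{\left(k{\left(4,-3 \right)} \right)} \right)} = \frac{66}{-3 + 4} = \frac{66}{1} = 66 \cdot 1 = 66$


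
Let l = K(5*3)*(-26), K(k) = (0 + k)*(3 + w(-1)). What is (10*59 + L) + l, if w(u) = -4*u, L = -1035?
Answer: -3175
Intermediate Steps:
K(k) = 7*k (K(k) = (0 + k)*(3 - 4*(-1)) = k*(3 + 4) = k*7 = 7*k)
l = -2730 (l = (7*(5*3))*(-26) = (7*15)*(-26) = 105*(-26) = -2730)
(10*59 + L) + l = (10*59 - 1035) - 2730 = (590 - 1035) - 2730 = -445 - 2730 = -3175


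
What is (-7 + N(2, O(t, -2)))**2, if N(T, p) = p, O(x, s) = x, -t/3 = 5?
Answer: 484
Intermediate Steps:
t = -15 (t = -3*5 = -15)
(-7 + N(2, O(t, -2)))**2 = (-7 - 15)**2 = (-22)**2 = 484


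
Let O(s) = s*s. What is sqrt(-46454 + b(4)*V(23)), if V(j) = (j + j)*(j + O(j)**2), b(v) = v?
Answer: sqrt(51448522) ≈ 7172.8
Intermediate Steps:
O(s) = s**2
V(j) = 2*j*(j + j**4) (V(j) = (j + j)*(j + (j**2)**2) = (2*j)*(j + j**4) = 2*j*(j + j**4))
sqrt(-46454 + b(4)*V(23)) = sqrt(-46454 + 4*(2*23**2*(1 + 23**3))) = sqrt(-46454 + 4*(2*529*(1 + 12167))) = sqrt(-46454 + 4*(2*529*12168)) = sqrt(-46454 + 4*12873744) = sqrt(-46454 + 51494976) = sqrt(51448522)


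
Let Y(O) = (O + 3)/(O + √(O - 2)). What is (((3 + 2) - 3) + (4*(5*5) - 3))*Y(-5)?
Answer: 495/16 + 99*I*√7/16 ≈ 30.938 + 16.371*I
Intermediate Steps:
Y(O) = (3 + O)/(O + √(-2 + O))
(((3 + 2) - 3) + (4*(5*5) - 3))*Y(-5) = (((3 + 2) - 3) + (4*(5*5) - 3))*((3 - 5)/(-5 + √(-2 - 5))) = ((5 - 3) + (4*25 - 3))*(-2/(-5 + √(-7))) = (2 + (100 - 3))*(-2/(-5 + I*√7)) = (2 + 97)*(-2/(-5 + I*√7)) = 99*(-2/(-5 + I*√7)) = -198/(-5 + I*√7)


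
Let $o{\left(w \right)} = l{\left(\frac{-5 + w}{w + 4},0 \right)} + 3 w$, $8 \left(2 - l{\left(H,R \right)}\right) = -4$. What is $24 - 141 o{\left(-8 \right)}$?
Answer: $\frac{6111}{2} \approx 3055.5$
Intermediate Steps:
$l{\left(H,R \right)} = \frac{5}{2}$ ($l{\left(H,R \right)} = 2 - - \frac{1}{2} = 2 + \frac{1}{2} = \frac{5}{2}$)
$o{\left(w \right)} = \frac{5}{2} + 3 w$
$24 - 141 o{\left(-8 \right)} = 24 - 141 \left(\frac{5}{2} + 3 \left(-8\right)\right) = 24 - 141 \left(\frac{5}{2} - 24\right) = 24 - - \frac{6063}{2} = 24 + \frac{6063}{2} = \frac{6111}{2}$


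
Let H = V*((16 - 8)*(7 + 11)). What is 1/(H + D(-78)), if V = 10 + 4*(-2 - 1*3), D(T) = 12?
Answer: -1/1428 ≈ -0.00070028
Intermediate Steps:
V = -10 (V = 10 + 4*(-2 - 3) = 10 + 4*(-5) = 10 - 20 = -10)
H = -1440 (H = -10*(16 - 8)*(7 + 11) = -80*18 = -10*144 = -1440)
1/(H + D(-78)) = 1/(-1440 + 12) = 1/(-1428) = -1/1428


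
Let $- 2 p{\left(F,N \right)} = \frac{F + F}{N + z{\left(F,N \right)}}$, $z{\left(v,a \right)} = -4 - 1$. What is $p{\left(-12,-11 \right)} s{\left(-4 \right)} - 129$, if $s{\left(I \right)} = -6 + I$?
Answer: $- \frac{243}{2} \approx -121.5$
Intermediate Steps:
$z{\left(v,a \right)} = -5$ ($z{\left(v,a \right)} = -4 - 1 = -5$)
$p{\left(F,N \right)} = - \frac{F}{-5 + N}$ ($p{\left(F,N \right)} = - \frac{\left(F + F\right) \frac{1}{N - 5}}{2} = - \frac{2 F \frac{1}{-5 + N}}{2} = - \frac{F}{-5 + N}$)
$p{\left(-12,-11 \right)} s{\left(-4 \right)} - 129 = \left(-1\right) \left(-12\right) \frac{1}{-5 - 11} \left(-6 - 4\right) - 129 = \left(-1\right) \left(-12\right) \frac{1}{-16} \left(-10\right) - 129 = \left(-1\right) \left(-12\right) \left(- \frac{1}{16}\right) \left(-10\right) - 129 = \left(- \frac{3}{4}\right) \left(-10\right) - 129 = \frac{15}{2} - 129 = - \frac{243}{2}$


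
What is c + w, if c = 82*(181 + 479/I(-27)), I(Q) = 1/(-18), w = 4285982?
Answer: 3593820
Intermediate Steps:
I(Q) = -1/18
c = -692162 (c = 82*(181 + 479/(-1/18)) = 82*(181 + 479*(-18)) = 82*(181 - 8622) = 82*(-8441) = -692162)
c + w = -692162 + 4285982 = 3593820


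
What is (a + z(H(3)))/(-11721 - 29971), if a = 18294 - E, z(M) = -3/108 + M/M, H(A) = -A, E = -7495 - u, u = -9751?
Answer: -577403/1500912 ≈ -0.38470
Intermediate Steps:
E = 2256 (E = -7495 - 1*(-9751) = -7495 + 9751 = 2256)
z(M) = 35/36 (z(M) = -3*1/108 + 1 = -1/36 + 1 = 35/36)
a = 16038 (a = 18294 - 1*2256 = 18294 - 2256 = 16038)
(a + z(H(3)))/(-11721 - 29971) = (16038 + 35/36)/(-11721 - 29971) = (577403/36)/(-41692) = (577403/36)*(-1/41692) = -577403/1500912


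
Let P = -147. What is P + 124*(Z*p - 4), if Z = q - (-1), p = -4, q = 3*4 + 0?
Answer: -7091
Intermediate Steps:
q = 12 (q = 12 + 0 = 12)
Z = 13 (Z = 12 - (-1) = 12 - 1*(-1) = 12 + 1 = 13)
P + 124*(Z*p - 4) = -147 + 124*(13*(-4) - 4) = -147 + 124*(-52 - 4) = -147 + 124*(-56) = -147 - 6944 = -7091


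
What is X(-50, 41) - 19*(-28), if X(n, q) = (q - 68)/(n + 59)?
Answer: 529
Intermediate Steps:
X(n, q) = (-68 + q)/(59 + n)
X(-50, 41) - 19*(-28) = (-68 + 41)/(59 - 50) - 19*(-28) = -27/9 - 1*(-532) = (1/9)*(-27) + 532 = -3 + 532 = 529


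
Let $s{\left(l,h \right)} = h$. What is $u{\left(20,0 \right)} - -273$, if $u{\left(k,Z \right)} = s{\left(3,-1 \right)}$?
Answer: $272$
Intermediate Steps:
$u{\left(k,Z \right)} = -1$
$u{\left(20,0 \right)} - -273 = -1 - -273 = -1 + 273 = 272$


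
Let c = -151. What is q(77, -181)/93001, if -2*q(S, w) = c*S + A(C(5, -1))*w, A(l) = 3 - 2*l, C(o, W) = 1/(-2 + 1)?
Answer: 6266/93001 ≈ 0.067376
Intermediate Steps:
C(o, W) = -1 (C(o, W) = 1/(-1) = -1)
q(S, w) = -5*w/2 + 151*S/2 (q(S, w) = -(-151*S + (3 - 2*(-1))*w)/2 = -(-151*S + (3 + 2)*w)/2 = -(-151*S + 5*w)/2 = -5*w/2 + 151*S/2)
q(77, -181)/93001 = (-5/2*(-181) + (151/2)*77)/93001 = (905/2 + 11627/2)*(1/93001) = 6266*(1/93001) = 6266/93001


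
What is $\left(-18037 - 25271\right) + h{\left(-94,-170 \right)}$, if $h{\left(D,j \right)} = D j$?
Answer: $-27328$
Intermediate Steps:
$\left(-18037 - 25271\right) + h{\left(-94,-170 \right)} = \left(-18037 - 25271\right) - -15980 = -43308 + 15980 = -27328$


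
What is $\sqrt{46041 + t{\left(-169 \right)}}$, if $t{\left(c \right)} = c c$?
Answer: $\sqrt{74602} \approx 273.13$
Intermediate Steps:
$t{\left(c \right)} = c^{2}$
$\sqrt{46041 + t{\left(-169 \right)}} = \sqrt{46041 + \left(-169\right)^{2}} = \sqrt{46041 + 28561} = \sqrt{74602}$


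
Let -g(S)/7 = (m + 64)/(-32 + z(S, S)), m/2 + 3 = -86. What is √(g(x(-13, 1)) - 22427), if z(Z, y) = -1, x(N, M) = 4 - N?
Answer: I*√2716593/11 ≈ 149.84*I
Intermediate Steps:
m = -178 (m = -6 + 2*(-86) = -6 - 172 = -178)
g(S) = -266/11 (g(S) = -7*(-178 + 64)/(-32 - 1) = -(-798)/(-33) = -(-798)*(-1)/33 = -7*38/11 = -266/11)
√(g(x(-13, 1)) - 22427) = √(-266/11 - 22427) = √(-246963/11) = I*√2716593/11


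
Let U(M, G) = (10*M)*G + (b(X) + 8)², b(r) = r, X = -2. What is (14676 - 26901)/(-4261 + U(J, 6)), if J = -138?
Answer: 2445/2501 ≈ 0.97761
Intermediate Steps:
U(M, G) = 36 + 10*G*M (U(M, G) = (10*M)*G + (-2 + 8)² = 10*G*M + 6² = 10*G*M + 36 = 36 + 10*G*M)
(14676 - 26901)/(-4261 + U(J, 6)) = (14676 - 26901)/(-4261 + (36 + 10*6*(-138))) = -12225/(-4261 + (36 - 8280)) = -12225/(-4261 - 8244) = -12225/(-12505) = -12225*(-1/12505) = 2445/2501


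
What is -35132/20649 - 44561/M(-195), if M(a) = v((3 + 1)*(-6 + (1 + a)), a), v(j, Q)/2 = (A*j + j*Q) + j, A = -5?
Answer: -12106168889/6574641600 ≈ -1.8413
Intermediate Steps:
v(j, Q) = -8*j + 2*Q*j (v(j, Q) = 2*((-5*j + j*Q) + j) = 2*((-5*j + Q*j) + j) = 2*(-4*j + Q*j) = -8*j + 2*Q*j)
M(a) = 2*(-20 + 4*a)*(-4 + a) (M(a) = 2*((3 + 1)*(-6 + (1 + a)))*(-4 + a) = 2*(4*(-5 + a))*(-4 + a) = 2*(-20 + 4*a)*(-4 + a))
-35132/20649 - 44561/M(-195) = -35132/20649 - 44561*1/(8*(-5 - 195)*(-4 - 195)) = -35132*1/20649 - 44561/(8*(-200)*(-199)) = -35132/20649 - 44561/318400 = -12106168889/6574641600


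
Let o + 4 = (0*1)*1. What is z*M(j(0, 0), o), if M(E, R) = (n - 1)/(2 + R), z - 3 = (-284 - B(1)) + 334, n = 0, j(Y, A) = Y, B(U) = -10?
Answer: 63/2 ≈ 31.500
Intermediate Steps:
o = -4 (o = -4 + (0*1)*1 = -4 + 0*1 = -4 + 0 = -4)
z = 63 (z = 3 + ((-284 - 1*(-10)) + 334) = 3 + ((-284 + 10) + 334) = 3 + (-274 + 334) = 3 + 60 = 63)
M(E, R) = -1/(2 + R) (M(E, R) = (0 - 1)/(2 + R) = -1/(2 + R))
z*M(j(0, 0), o) = 63*(-1/(2 - 4)) = 63*(-1/(-2)) = 63*(-1*(-1/2)) = 63*(1/2) = 63/2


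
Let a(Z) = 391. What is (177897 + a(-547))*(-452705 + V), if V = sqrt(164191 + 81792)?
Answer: -80711869040 + 178288*sqrt(245983) ≈ -8.0623e+10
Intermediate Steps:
V = sqrt(245983) ≈ 495.97
(177897 + a(-547))*(-452705 + V) = (177897 + 391)*(-452705 + sqrt(245983)) = 178288*(-452705 + sqrt(245983)) = -80711869040 + 178288*sqrt(245983)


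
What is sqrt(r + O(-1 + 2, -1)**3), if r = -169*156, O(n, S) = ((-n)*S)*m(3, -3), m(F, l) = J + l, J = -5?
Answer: 2*I*sqrt(6719) ≈ 163.94*I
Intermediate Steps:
m(F, l) = -5 + l
O(n, S) = 8*S*n (O(n, S) = ((-n)*S)*(-5 - 3) = -S*n*(-8) = 8*S*n)
r = -26364
sqrt(r + O(-1 + 2, -1)**3) = sqrt(-26364 + (8*(-1)*(-1 + 2))**3) = sqrt(-26364 + (8*(-1)*1)**3) = sqrt(-26364 + (-8)**3) = sqrt(-26364 - 512) = sqrt(-26876) = 2*I*sqrt(6719)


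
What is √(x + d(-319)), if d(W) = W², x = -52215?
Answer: √49546 ≈ 222.59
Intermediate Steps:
√(x + d(-319)) = √(-52215 + (-319)²) = √(-52215 + 101761) = √49546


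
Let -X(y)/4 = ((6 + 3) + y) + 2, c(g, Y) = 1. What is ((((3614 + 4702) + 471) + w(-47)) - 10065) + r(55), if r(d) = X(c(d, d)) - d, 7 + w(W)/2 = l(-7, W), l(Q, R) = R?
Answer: -1489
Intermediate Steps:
w(W) = -14 + 2*W
X(y) = -44 - 4*y (X(y) = -4*(((6 + 3) + y) + 2) = -4*((9 + y) + 2) = -4*(11 + y) = -44 - 4*y)
r(d) = -48 - d (r(d) = (-44 - 4*1) - d = (-44 - 4) - d = -48 - d)
((((3614 + 4702) + 471) + w(-47)) - 10065) + r(55) = ((((3614 + 4702) + 471) + (-14 + 2*(-47))) - 10065) + (-48 - 1*55) = (((8316 + 471) + (-14 - 94)) - 10065) + (-48 - 55) = ((8787 - 108) - 10065) - 103 = (8679 - 10065) - 103 = -1386 - 103 = -1489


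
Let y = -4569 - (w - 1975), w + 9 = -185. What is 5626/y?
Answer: -2813/1200 ≈ -2.3442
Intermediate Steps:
w = -194 (w = -9 - 185 = -194)
y = -2400 (y = -4569 - (-194 - 1975) = -4569 - 1*(-2169) = -4569 + 2169 = -2400)
5626/y = 5626/(-2400) = 5626*(-1/2400) = -2813/1200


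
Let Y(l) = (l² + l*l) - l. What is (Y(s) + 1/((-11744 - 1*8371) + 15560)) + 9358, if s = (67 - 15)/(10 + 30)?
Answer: 213175817/22775 ≈ 9360.1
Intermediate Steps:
s = 13/10 (s = 52/40 = 52*(1/40) = 13/10 ≈ 1.3000)
Y(l) = -l + 2*l² (Y(l) = (l² + l²) - l = 2*l² - l = -l + 2*l²)
(Y(s) + 1/((-11744 - 1*8371) + 15560)) + 9358 = (13*(-1 + 2*(13/10))/10 + 1/((-11744 - 1*8371) + 15560)) + 9358 = (13*(-1 + 13/5)/10 + 1/((-11744 - 8371) + 15560)) + 9358 = ((13/10)*(8/5) + 1/(-20115 + 15560)) + 9358 = (52/25 + 1/(-4555)) + 9358 = (52/25 - 1/4555) + 9358 = 47367/22775 + 9358 = 213175817/22775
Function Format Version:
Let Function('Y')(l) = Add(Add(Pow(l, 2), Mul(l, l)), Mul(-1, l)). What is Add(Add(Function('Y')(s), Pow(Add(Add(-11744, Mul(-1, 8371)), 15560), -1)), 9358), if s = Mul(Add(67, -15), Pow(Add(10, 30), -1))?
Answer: Rational(213175817, 22775) ≈ 9360.1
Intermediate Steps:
s = Rational(13, 10) (s = Mul(52, Pow(40, -1)) = Mul(52, Rational(1, 40)) = Rational(13, 10) ≈ 1.3000)
Function('Y')(l) = Add(Mul(-1, l), Mul(2, Pow(l, 2))) (Function('Y')(l) = Add(Add(Pow(l, 2), Pow(l, 2)), Mul(-1, l)) = Add(Mul(2, Pow(l, 2)), Mul(-1, l)) = Add(Mul(-1, l), Mul(2, Pow(l, 2))))
Add(Add(Function('Y')(s), Pow(Add(Add(-11744, Mul(-1, 8371)), 15560), -1)), 9358) = Add(Add(Mul(Rational(13, 10), Add(-1, Mul(2, Rational(13, 10)))), Pow(Add(Add(-11744, Mul(-1, 8371)), 15560), -1)), 9358) = Add(Add(Mul(Rational(13, 10), Add(-1, Rational(13, 5))), Pow(Add(Add(-11744, -8371), 15560), -1)), 9358) = Add(Add(Mul(Rational(13, 10), Rational(8, 5)), Pow(Add(-20115, 15560), -1)), 9358) = Add(Add(Rational(52, 25), Pow(-4555, -1)), 9358) = Add(Add(Rational(52, 25), Rational(-1, 4555)), 9358) = Add(Rational(47367, 22775), 9358) = Rational(213175817, 22775)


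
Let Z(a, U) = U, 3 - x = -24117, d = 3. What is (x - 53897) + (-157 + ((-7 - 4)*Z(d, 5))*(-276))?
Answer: -14754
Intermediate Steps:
x = 24120 (x = 3 - 1*(-24117) = 3 + 24117 = 24120)
(x - 53897) + (-157 + ((-7 - 4)*Z(d, 5))*(-276)) = (24120 - 53897) + (-157 + ((-7 - 4)*5)*(-276)) = -29777 + (-157 - 11*5*(-276)) = -29777 + (-157 - 55*(-276)) = -29777 + (-157 + 15180) = -29777 + 15023 = -14754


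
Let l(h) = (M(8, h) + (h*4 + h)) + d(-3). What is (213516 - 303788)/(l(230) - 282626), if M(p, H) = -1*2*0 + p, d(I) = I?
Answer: 90272/281471 ≈ 0.32071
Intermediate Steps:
M(p, H) = p (M(p, H) = -2*0 + p = 0 + p = p)
l(h) = 5 + 5*h (l(h) = (8 + (h*4 + h)) - 3 = (8 + (4*h + h)) - 3 = (8 + 5*h) - 3 = 5 + 5*h)
(213516 - 303788)/(l(230) - 282626) = (213516 - 303788)/((5 + 5*230) - 282626) = -90272/((5 + 1150) - 282626) = -90272/(1155 - 282626) = -90272/(-281471) = -90272*(-1/281471) = 90272/281471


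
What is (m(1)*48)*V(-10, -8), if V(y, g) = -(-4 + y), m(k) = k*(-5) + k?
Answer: -2688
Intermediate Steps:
m(k) = -4*k (m(k) = -5*k + k = -4*k)
V(y, g) = 4 - y
(m(1)*48)*V(-10, -8) = (-4*1*48)*(4 - 1*(-10)) = (-4*48)*(4 + 10) = -192*14 = -2688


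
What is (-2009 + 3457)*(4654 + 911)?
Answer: 8058120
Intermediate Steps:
(-2009 + 3457)*(4654 + 911) = 1448*5565 = 8058120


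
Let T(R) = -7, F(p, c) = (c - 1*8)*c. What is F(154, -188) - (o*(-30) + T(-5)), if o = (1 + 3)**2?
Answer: 37335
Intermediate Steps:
o = 16 (o = 4**2 = 16)
F(p, c) = c*(-8 + c) (F(p, c) = (c - 8)*c = (-8 + c)*c = c*(-8 + c))
F(154, -188) - (o*(-30) + T(-5)) = -188*(-8 - 188) - (16*(-30) - 7) = -188*(-196) - (-480 - 7) = 36848 - 1*(-487) = 36848 + 487 = 37335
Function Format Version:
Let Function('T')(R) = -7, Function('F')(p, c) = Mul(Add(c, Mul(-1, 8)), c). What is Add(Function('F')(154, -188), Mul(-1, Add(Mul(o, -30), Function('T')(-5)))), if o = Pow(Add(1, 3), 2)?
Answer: 37335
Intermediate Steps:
o = 16 (o = Pow(4, 2) = 16)
Function('F')(p, c) = Mul(c, Add(-8, c)) (Function('F')(p, c) = Mul(Add(c, -8), c) = Mul(Add(-8, c), c) = Mul(c, Add(-8, c)))
Add(Function('F')(154, -188), Mul(-1, Add(Mul(o, -30), Function('T')(-5)))) = Add(Mul(-188, Add(-8, -188)), Mul(-1, Add(Mul(16, -30), -7))) = Add(Mul(-188, -196), Mul(-1, Add(-480, -7))) = Add(36848, Mul(-1, -487)) = Add(36848, 487) = 37335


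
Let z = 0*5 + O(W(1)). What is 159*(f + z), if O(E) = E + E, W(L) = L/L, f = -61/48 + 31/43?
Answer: 158629/688 ≈ 230.57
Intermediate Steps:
f = -1135/2064 (f = -61*1/48 + 31*(1/43) = -61/48 + 31/43 = -1135/2064 ≈ -0.54990)
W(L) = 1
O(E) = 2*E
z = 2 (z = 0*5 + 2*1 = 0 + 2 = 2)
159*(f + z) = 159*(-1135/2064 + 2) = 159*(2993/2064) = 158629/688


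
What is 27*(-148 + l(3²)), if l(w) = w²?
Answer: -1809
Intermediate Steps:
27*(-148 + l(3²)) = 27*(-148 + (3²)²) = 27*(-148 + 9²) = 27*(-148 + 81) = 27*(-67) = -1809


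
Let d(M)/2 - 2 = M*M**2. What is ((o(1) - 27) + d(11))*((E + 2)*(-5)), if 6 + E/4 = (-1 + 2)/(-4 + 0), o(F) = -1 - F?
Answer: 303255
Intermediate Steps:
E = -25 (E = -24 + 4*((-1 + 2)/(-4 + 0)) = -24 + 4*(1/(-4)) = -24 + 4*(1*(-1/4)) = -24 + 4*(-1/4) = -24 - 1 = -25)
d(M) = 4 + 2*M**3 (d(M) = 4 + 2*(M*M**2) = 4 + 2*M**3)
((o(1) - 27) + d(11))*((E + 2)*(-5)) = (((-1 - 1*1) - 27) + (4 + 2*11**3))*((-25 + 2)*(-5)) = (((-1 - 1) - 27) + (4 + 2*1331))*(-23*(-5)) = ((-2 - 27) + (4 + 2662))*115 = (-29 + 2666)*115 = 2637*115 = 303255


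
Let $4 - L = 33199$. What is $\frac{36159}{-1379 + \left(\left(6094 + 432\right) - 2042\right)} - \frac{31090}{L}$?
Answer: $\frac{28818499}{2290455} \approx 12.582$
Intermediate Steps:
$L = -33195$ ($L = 4 - 33199 = -33195$)
$\frac{36159}{-1379 + \left(\left(6094 + 432\right) - 2042\right)} - \frac{31090}{L} = \frac{36159}{-1379 + \left(\left(6094 + 432\right) - 2042\right)} - \frac{31090}{-33195} = \frac{36159}{-1379 + \left(6526 - 2042\right)} - - \frac{6218}{6639} = \frac{36159}{-1379 + 4484} + \frac{6218}{6639} = \frac{36159}{3105} + \frac{6218}{6639} = 36159 \cdot \frac{1}{3105} + \frac{6218}{6639} = \frac{12053}{1035} + \frac{6218}{6639} = \frac{28818499}{2290455}$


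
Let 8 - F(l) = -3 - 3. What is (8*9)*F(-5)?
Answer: 1008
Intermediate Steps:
F(l) = 14 (F(l) = 8 - (-3 - 3) = 8 - 1*(-6) = 8 + 6 = 14)
(8*9)*F(-5) = (8*9)*14 = 72*14 = 1008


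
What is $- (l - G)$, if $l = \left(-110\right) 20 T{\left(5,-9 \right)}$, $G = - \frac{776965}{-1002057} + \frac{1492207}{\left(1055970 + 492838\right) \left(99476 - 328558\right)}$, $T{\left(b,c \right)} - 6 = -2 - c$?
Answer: $\frac{1452649177262698082063}{50790552307780656} \approx 28601.0$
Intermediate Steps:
$T{\left(b,c \right)} = 4 - c$ ($T{\left(b,c \right)} = 6 - \left(2 + c\right) = 4 - c$)
$G = \frac{39381260171320463}{50790552307780656}$ ($G = \left(-776965\right) \left(- \frac{1}{1002057}\right) + \frac{1492207}{1548808 \left(-229082\right)} = \frac{110995}{143151} + \frac{1492207}{-354804034256} = \frac{110995}{143151} + 1492207 \left(- \frac{1}{354804034256}\right) = \frac{110995}{143151} - \frac{1492207}{354804034256} = \frac{39381260171320463}{50790552307780656} \approx 0.77537$)
$l = -28600$ ($l = \left(-110\right) 20 \left(4 - -9\right) = - 2200 \left(4 + 9\right) = \left(-2200\right) 13 = -28600$)
$- (l - G) = - (-28600 - \frac{39381260171320463}{50790552307780656}) = \left(-1\right) \left(- \frac{1452649177262698082063}{50790552307780656}\right) = \frac{1452649177262698082063}{50790552307780656}$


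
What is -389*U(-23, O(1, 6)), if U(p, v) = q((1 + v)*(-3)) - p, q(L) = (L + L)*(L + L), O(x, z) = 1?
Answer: -64963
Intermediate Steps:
q(L) = 4*L**2 (q(L) = (2*L)*(2*L) = 4*L**2)
U(p, v) = -p + 4*(-3 - 3*v)**2 (U(p, v) = 4*((1 + v)*(-3))**2 - p = 4*(-3 - 3*v)**2 - p = -p + 4*(-3 - 3*v)**2)
-389*U(-23, O(1, 6)) = -389*(-1*(-23) + 36*(1 + 1)**2) = -389*(23 + 36*2**2) = -389*(23 + 36*4) = -389*(23 + 144) = -389*167 = -64963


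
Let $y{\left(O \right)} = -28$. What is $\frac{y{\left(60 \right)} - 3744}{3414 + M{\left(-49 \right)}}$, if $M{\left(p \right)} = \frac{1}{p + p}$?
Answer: $- \frac{369656}{334571} \approx -1.1049$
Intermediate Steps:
$M{\left(p \right)} = \frac{1}{2 p}$
$\frac{y{\left(60 \right)} - 3744}{3414 + M{\left(-49 \right)}} = \frac{-28 - 3744}{3414 + \frac{1}{2 \left(-49\right)}} = - \frac{3772}{3414 + \frac{1}{2} \left(- \frac{1}{49}\right)} = - \frac{3772}{3414 - \frac{1}{98}} = - \frac{3772}{\frac{334571}{98}} = \left(-3772\right) \frac{98}{334571} = - \frac{369656}{334571}$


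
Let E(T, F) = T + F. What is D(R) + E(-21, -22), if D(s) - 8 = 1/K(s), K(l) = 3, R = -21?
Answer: -104/3 ≈ -34.667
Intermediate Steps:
E(T, F) = F + T
D(s) = 25/3 (D(s) = 8 + 1/3 = 8 + ⅓ = 25/3)
D(R) + E(-21, -22) = 25/3 + (-22 - 21) = 25/3 - 43 = -104/3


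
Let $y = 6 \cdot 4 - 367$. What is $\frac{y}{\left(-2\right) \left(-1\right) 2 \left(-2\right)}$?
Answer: $\frac{343}{8} \approx 42.875$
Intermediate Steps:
$y = -343$ ($y = 24 - 367 = -343$)
$\frac{y}{\left(-2\right) \left(-1\right) 2 \left(-2\right)} = - \frac{343}{\left(-2\right) \left(-1\right) 2 \left(-2\right)} = - \frac{343}{2 \cdot 2 \left(-2\right)} = - \frac{343}{4 \left(-2\right)} = - \frac{343}{-8} = \left(-343\right) \left(- \frac{1}{8}\right) = \frac{343}{8}$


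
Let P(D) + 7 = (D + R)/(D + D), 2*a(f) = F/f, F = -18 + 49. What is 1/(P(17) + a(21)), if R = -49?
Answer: -714/5143 ≈ -0.13883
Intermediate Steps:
F = 31
a(f) = 31/(2*f) (a(f) = (31/f)/2 = 31/(2*f))
P(D) = -7 + (-49 + D)/(2*D) (P(D) = -7 + (D - 49)/(D + D) = -7 + (-49 + D)/((2*D)) = -7 + (-49 + D)*(1/(2*D)) = -7 + (-49 + D)/(2*D))
1/(P(17) + a(21)) = 1/((½)*(-49 - 13*17)/17 + (31/2)/21) = 1/((½)*(1/17)*(-49 - 221) + (31/2)*(1/21)) = 1/((½)*(1/17)*(-270) + 31/42) = 1/(-135/17 + 31/42) = 1/(-5143/714) = -714/5143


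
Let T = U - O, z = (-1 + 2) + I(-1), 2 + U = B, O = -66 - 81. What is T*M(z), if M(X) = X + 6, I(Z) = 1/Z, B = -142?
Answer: 18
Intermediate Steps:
O = -147
U = -144 (U = -2 - 142 = -144)
z = 0 (z = (-1 + 2) + 1/(-1) = 1 - 1 = 0)
T = 3 (T = -144 - 1*(-147) = -144 + 147 = 3)
M(X) = 6 + X
T*M(z) = 3*(6 + 0) = 3*6 = 18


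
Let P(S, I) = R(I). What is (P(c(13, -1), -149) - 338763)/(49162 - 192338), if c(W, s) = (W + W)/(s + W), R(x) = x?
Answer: 42364/17897 ≈ 2.3671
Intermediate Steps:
c(W, s) = 2*W/(W + s) (c(W, s) = (2*W)/(W + s) = 2*W/(W + s))
P(S, I) = I
(P(c(13, -1), -149) - 338763)/(49162 - 192338) = (-149 - 338763)/(49162 - 192338) = -338912/(-143176) = -338912*(-1/143176) = 42364/17897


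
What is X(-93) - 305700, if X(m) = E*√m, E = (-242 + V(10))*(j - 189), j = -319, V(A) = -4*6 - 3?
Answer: -305700 + 136652*I*√93 ≈ -3.057e+5 + 1.3178e+6*I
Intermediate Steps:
V(A) = -27 (V(A) = -24 - 3 = -27)
E = 136652 (E = (-242 - 27)*(-319 - 189) = -269*(-508) = 136652)
X(m) = 136652*√m
X(-93) - 305700 = 136652*√(-93) - 305700 = 136652*(I*√93) - 305700 = 136652*I*√93 - 305700 = -305700 + 136652*I*√93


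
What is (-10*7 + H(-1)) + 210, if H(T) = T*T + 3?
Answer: 144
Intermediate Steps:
H(T) = 3 + T² (H(T) = T² + 3 = 3 + T²)
(-10*7 + H(-1)) + 210 = (-10*7 + (3 + (-1)²)) + 210 = (-70 + (3 + 1)) + 210 = (-70 + 4) + 210 = -66 + 210 = 144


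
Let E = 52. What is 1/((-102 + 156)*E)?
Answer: 1/2808 ≈ 0.00035613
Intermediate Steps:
1/((-102 + 156)*E) = 1/((-102 + 156)*52) = 1/(54*52) = 1/2808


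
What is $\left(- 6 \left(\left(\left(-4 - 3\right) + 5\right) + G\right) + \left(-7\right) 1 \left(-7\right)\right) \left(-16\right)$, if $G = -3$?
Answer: $-1264$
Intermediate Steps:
$\left(- 6 \left(\left(\left(-4 - 3\right) + 5\right) + G\right) + \left(-7\right) 1 \left(-7\right)\right) \left(-16\right) = \left(- 6 \left(\left(\left(-4 - 3\right) + 5\right) - 3\right) + \left(-7\right) 1 \left(-7\right)\right) \left(-16\right) = \left(- 6 \left(\left(-7 + 5\right) - 3\right) - -49\right) \left(-16\right) = \left(- 6 \left(-2 - 3\right) + 49\right) \left(-16\right) = \left(\left(-6\right) \left(-5\right) + 49\right) \left(-16\right) = \left(30 + 49\right) \left(-16\right) = 79 \left(-16\right) = -1264$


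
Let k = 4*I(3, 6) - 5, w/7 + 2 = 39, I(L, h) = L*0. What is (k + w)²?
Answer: 64516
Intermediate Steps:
I(L, h) = 0
w = 259 (w = -14 + 7*39 = -14 + 273 = 259)
k = -5 (k = 4*0 - 5 = 0 - 5 = -5)
(k + w)² = (-5 + 259)² = 254² = 64516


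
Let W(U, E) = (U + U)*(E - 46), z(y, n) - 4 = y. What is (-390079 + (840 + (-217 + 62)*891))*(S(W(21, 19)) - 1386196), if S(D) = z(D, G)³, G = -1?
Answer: 761634077711424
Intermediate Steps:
z(y, n) = 4 + y
W(U, E) = 2*U*(-46 + E) (W(U, E) = (2*U)*(-46 + E) = 2*U*(-46 + E))
S(D) = (4 + D)³
(-390079 + (840 + (-217 + 62)*891))*(S(W(21, 19)) - 1386196) = (-390079 + (840 + (-217 + 62)*891))*((4 + 2*21*(-46 + 19))³ - 1386196) = (-390079 + (840 - 155*891))*((4 + 2*21*(-27))³ - 1386196) = (-390079 + (840 - 138105))*((4 - 1134)³ - 1386196) = (-390079 - 137265)*((-1130)³ - 1386196) = -527344*(-1442897000 - 1386196) = -527344*(-1444283196) = 761634077711424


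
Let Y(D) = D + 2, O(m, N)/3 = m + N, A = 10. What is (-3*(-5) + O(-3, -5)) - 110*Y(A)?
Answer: -1329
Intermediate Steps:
O(m, N) = 3*N + 3*m (O(m, N) = 3*(m + N) = 3*(N + m) = 3*N + 3*m)
Y(D) = 2 + D
(-3*(-5) + O(-3, -5)) - 110*Y(A) = (-3*(-5) + (3*(-5) + 3*(-3))) - 110*(2 + 10) = (15 + (-15 - 9)) - 110*12 = (15 - 24) - 1320 = -9 - 1320 = -1329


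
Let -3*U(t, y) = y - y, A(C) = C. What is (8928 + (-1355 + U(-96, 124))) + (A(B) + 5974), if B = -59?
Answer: 13488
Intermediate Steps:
U(t, y) = 0 (U(t, y) = -(y - y)/3 = -⅓*0 = 0)
(8928 + (-1355 + U(-96, 124))) + (A(B) + 5974) = (8928 + (-1355 + 0)) + (-59 + 5974) = (8928 - 1355) + 5915 = 7573 + 5915 = 13488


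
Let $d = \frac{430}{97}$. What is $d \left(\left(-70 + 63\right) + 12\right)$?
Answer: $\frac{2150}{97} \approx 22.165$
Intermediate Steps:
$d = \frac{430}{97}$ ($d = 430 \cdot \frac{1}{97} = \frac{430}{97} \approx 4.433$)
$d \left(\left(-70 + 63\right) + 12\right) = \frac{430 \left(\left(-70 + 63\right) + 12\right)}{97} = \frac{430 \left(-7 + 12\right)}{97} = \frac{430}{97} \cdot 5 = \frac{2150}{97}$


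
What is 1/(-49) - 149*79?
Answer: -576780/49 ≈ -11771.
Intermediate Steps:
1/(-49) - 149*79 = -1/49 - 11771 = -576780/49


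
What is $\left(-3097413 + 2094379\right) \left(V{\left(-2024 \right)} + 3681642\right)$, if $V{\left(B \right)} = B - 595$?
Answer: $-3690185155782$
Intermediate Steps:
$V{\left(B \right)} = -595 + B$ ($V{\left(B \right)} = B - 595 = -595 + B$)
$\left(-3097413 + 2094379\right) \left(V{\left(-2024 \right)} + 3681642\right) = \left(-3097413 + 2094379\right) \left(\left(-595 - 2024\right) + 3681642\right) = - 1003034 \left(-2619 + 3681642\right) = \left(-1003034\right) 3679023 = -3690185155782$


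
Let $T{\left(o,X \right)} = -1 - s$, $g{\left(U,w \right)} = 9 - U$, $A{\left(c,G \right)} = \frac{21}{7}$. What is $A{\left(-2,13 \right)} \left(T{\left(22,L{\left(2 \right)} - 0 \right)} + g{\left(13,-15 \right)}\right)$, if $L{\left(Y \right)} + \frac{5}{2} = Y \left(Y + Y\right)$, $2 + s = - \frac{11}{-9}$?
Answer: $- \frac{38}{3} \approx -12.667$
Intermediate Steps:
$s = - \frac{7}{9}$ ($s = -2 - \frac{11}{-9} = -2 - - \frac{11}{9} = -2 + \frac{11}{9} = - \frac{7}{9} \approx -0.77778$)
$A{\left(c,G \right)} = 3$ ($A{\left(c,G \right)} = 21 \cdot \frac{1}{7} = 3$)
$L{\left(Y \right)} = - \frac{5}{2} + 2 Y^{2}$ ($L{\left(Y \right)} = - \frac{5}{2} + Y \left(Y + Y\right) = - \frac{5}{2} + Y 2 Y = - \frac{5}{2} + 2 Y^{2}$)
$T{\left(o,X \right)} = - \frac{2}{9}$ ($T{\left(o,X \right)} = -1 - - \frac{7}{9} = -1 + \frac{7}{9} = - \frac{2}{9}$)
$A{\left(-2,13 \right)} \left(T{\left(22,L{\left(2 \right)} - 0 \right)} + g{\left(13,-15 \right)}\right) = 3 \left(- \frac{2}{9} + \left(9 - 13\right)\right) = 3 \left(- \frac{2}{9} - 4\right) = 3 \left(- \frac{38}{9}\right) = - \frac{38}{3}$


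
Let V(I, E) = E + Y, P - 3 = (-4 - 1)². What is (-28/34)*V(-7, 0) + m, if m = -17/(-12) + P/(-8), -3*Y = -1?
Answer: -481/204 ≈ -2.3578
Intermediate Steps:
Y = ⅓ (Y = -⅓*(-1) = ⅓ ≈ 0.33333)
P = 28 (P = 3 + (-4 - 1)² = 3 + (-5)² = 3 + 25 = 28)
V(I, E) = ⅓ + E (V(I, E) = E + ⅓ = ⅓ + E)
m = -25/12 (m = -17/(-12) + 28/(-8) = -17*(-1/12) + 28*(-⅛) = 17/12 - 7/2 = -25/12 ≈ -2.0833)
(-28/34)*V(-7, 0) + m = (-28/34)*(⅓ + 0) - 25/12 = -28*1/34*(⅓) - 25/12 = -14/17*⅓ - 25/12 = -14/51 - 25/12 = -481/204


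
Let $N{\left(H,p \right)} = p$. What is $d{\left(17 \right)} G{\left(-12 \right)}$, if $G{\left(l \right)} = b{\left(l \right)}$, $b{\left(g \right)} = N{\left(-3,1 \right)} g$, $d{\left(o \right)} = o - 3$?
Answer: $-168$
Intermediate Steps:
$d{\left(o \right)} = -3 + o$ ($d{\left(o \right)} = o - 3 = -3 + o$)
$b{\left(g \right)} = g$ ($b{\left(g \right)} = 1 g = g$)
$G{\left(l \right)} = l$
$d{\left(17 \right)} G{\left(-12 \right)} = \left(-3 + 17\right) \left(-12\right) = 14 \left(-12\right) = -168$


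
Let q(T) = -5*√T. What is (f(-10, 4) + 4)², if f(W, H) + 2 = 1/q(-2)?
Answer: (20 + I*√2)²/100 ≈ 3.98 + 0.56569*I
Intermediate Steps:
f(W, H) = -2 + I*√2/10 (f(W, H) = -2 + 1/(-5*I*√2) = -2 + I*√2/10)
(f(-10, 4) + 4)² = ((-2 + I*√2/10) + 4)² = (2 + I*√2/10)²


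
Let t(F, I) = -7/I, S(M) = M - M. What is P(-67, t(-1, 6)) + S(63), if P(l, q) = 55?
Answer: 55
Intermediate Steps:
S(M) = 0
P(-67, t(-1, 6)) + S(63) = 55 + 0 = 55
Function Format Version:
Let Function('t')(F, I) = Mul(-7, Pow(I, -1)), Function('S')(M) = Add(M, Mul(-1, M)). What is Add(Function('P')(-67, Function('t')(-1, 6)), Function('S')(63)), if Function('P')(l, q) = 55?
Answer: 55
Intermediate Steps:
Function('S')(M) = 0
Add(Function('P')(-67, Function('t')(-1, 6)), Function('S')(63)) = Add(55, 0) = 55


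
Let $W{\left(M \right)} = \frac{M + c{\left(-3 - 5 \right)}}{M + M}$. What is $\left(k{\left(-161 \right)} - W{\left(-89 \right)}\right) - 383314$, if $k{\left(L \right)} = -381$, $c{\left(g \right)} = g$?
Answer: $- \frac{68297807}{178} \approx -3.837 \cdot 10^{5}$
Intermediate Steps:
$W{\left(M \right)} = \frac{-8 + M}{2 M}$ ($W{\left(M \right)} = \frac{M - 8}{M + M} = \frac{M - 8}{2 M} = \left(M - 8\right) \frac{1}{2 M} = \left(-8 + M\right) \frac{1}{2 M} = \frac{-8 + M}{2 M}$)
$\left(k{\left(-161 \right)} - W{\left(-89 \right)}\right) - 383314 = \left(-381 - \frac{-8 - 89}{2 \left(-89\right)}\right) - 383314 = \left(-381 - \frac{1}{2} \left(- \frac{1}{89}\right) \left(-97\right)\right) - 383314 = \left(-381 - \frac{97}{178}\right) - 383314 = - \frac{67915}{178} - 383314 = - \frac{68297807}{178}$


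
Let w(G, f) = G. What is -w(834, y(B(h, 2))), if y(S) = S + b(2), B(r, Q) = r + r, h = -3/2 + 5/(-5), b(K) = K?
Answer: -834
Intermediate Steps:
h = -5/2 (h = -3*½ + 5*(-⅕) = -3/2 - 1 = -5/2 ≈ -2.5000)
B(r, Q) = 2*r
y(S) = 2 + S (y(S) = S + 2 = 2 + S)
-w(834, y(B(h, 2))) = -1*834 = -834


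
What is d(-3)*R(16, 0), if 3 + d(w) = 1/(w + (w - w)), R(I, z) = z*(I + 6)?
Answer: 0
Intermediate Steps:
R(I, z) = z*(6 + I)
d(w) = -3 + 1/w (d(w) = -3 + 1/(w + (w - w)) = -3 + 1/(w + 0) = -3 + 1/w)
d(-3)*R(16, 0) = (-3 + 1/(-3))*(0*(6 + 16)) = (-3 - ⅓)*(0*22) = -10/3*0 = 0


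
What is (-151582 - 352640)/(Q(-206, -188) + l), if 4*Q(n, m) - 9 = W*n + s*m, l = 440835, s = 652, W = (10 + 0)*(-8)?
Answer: -2016888/1657253 ≈ -1.2170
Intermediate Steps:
W = -80 (W = 10*(-8) = -80)
Q(n, m) = 9/4 - 20*n + 163*m (Q(n, m) = 9/4 + (-80*n + 652*m)/4 = 9/4 + (-20*n + 163*m) = 9/4 - 20*n + 163*m)
(-151582 - 352640)/(Q(-206, -188) + l) = (-151582 - 352640)/((9/4 - 20*(-206) + 163*(-188)) + 440835) = -504222/((9/4 + 4120 - 30644) + 440835) = -504222/(-106087/4 + 440835) = -504222/1657253/4 = -504222*4/1657253 = -2016888/1657253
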